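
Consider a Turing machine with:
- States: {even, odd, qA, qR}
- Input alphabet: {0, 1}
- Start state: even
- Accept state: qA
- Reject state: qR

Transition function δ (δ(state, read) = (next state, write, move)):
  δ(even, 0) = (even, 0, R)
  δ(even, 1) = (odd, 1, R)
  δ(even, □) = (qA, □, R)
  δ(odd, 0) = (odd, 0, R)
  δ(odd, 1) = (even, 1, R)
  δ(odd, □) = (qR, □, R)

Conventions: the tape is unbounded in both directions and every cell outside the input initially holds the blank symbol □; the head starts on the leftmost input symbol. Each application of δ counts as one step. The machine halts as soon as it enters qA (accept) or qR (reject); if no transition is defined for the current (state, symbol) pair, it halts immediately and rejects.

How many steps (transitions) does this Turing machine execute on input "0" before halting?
Step 0: [even]0 (head at position 0)
Step 1: δ(even, 0) = (even, 0, R)  ⊢  0[even]□ (head at position 1)
Step 2: δ(even, □) = (qA, □, R)  ⊢  0□[qA]□ (head at position 2)
The machine is in qA, so it halts and accepts.
Number of transitions executed: 2.

Final answer: 2 steps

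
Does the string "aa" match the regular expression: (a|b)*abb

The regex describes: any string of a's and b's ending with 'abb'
No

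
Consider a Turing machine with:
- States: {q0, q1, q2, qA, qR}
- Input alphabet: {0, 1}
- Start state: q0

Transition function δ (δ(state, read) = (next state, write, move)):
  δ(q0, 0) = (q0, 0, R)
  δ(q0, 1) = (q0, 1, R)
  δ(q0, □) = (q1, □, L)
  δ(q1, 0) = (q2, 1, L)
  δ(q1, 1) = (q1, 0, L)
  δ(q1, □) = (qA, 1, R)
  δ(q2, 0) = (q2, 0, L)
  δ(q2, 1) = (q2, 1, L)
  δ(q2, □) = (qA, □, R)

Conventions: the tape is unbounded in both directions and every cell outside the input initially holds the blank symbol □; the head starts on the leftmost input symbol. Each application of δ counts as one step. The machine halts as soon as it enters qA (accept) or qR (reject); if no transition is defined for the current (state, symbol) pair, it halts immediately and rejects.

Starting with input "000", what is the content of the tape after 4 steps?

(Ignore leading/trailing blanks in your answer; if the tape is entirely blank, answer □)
Step 0: [q0]000 (head at position 0)
Step 1: δ(q0, 0) = (q0, 0, R)  ⊢  0[q0]00 (head at position 1)
Step 2: δ(q0, 0) = (q0, 0, R)  ⊢  00[q0]0 (head at position 2)
Step 3: δ(q0, 0) = (q0, 0, R)  ⊢  000[q0]□ (head at position 3)
Step 4: δ(q0, □) = (q1, □, L)  ⊢  00[q1]0□ (head at position 2)
Tape after 4 steps (ignoring surrounding blanks): 000

Final answer: Tape: 000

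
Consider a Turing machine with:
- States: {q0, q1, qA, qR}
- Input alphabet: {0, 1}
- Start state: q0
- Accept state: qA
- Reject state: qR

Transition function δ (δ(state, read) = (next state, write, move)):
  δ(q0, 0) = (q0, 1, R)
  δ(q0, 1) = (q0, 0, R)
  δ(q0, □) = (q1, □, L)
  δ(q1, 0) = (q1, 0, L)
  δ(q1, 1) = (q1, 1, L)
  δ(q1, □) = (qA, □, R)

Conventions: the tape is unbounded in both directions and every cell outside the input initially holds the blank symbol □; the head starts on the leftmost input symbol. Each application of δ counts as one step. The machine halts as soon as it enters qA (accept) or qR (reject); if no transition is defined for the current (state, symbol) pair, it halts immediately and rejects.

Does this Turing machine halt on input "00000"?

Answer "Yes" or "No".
Step 0: [q0]00000 (head at position 0)
Step 1: δ(q0, 0) = (q0, 1, R)  ⊢  1[q0]0000 (head at position 1)
Step 2: δ(q0, 0) = (q0, 1, R)  ⊢  11[q0]000 (head at position 2)
Step 3: δ(q0, 0) = (q0, 1, R)  ⊢  111[q0]00 (head at position 3)
Step 4: δ(q0, 0) = (q0, 1, R)  ⊢  1111[q0]0 (head at position 4)
Step 5: δ(q0, 0) = (q0, 1, R)  ⊢  11111[q0]□ (head at position 5)
Step 6: δ(q0, □) = (q1, □, L)  ⊢  1111[q1]1□ (head at position 4)
Step 7: δ(q1, 1) = (q1, 1, L)  ⊢  111[q1]11□ (head at position 3)
Step 8: δ(q1, 1) = (q1, 1, L)  ⊢  11[q1]111□ (head at position 2)
Step 9: δ(q1, 1) = (q1, 1, L)  ⊢  1[q1]1111□ (head at position 1)
Step 10: δ(q1, 1) = (q1, 1, L)  ⊢  [q1]11111□ (head at position 0)
Step 11: δ(q1, 1) = (q1, 1, L)  ⊢  [q1]□11111□ (head at position -1)
Step 12: δ(q1, □) = (qA, □, R)  ⊢  □[qA]11111□ (head at position 0)
The machine is in qA, so it halts and accepts.
It halts after 12 steps.

Final answer: Yes - halts after 12 steps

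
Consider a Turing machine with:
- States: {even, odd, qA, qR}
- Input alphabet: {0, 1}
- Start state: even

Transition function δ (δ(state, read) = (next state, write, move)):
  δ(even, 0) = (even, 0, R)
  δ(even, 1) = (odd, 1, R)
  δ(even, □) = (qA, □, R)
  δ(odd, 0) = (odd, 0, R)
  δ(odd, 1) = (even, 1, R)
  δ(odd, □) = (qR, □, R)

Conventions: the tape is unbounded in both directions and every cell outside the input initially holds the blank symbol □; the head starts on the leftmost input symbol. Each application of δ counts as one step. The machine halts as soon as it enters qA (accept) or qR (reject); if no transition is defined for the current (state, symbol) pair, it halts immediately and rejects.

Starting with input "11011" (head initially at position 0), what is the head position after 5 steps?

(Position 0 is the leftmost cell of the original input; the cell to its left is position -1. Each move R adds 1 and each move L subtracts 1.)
Step 0: [even]11011 (head at position 0)
Step 1: δ(even, 1) = (odd, 1, R)  ⊢  1[odd]1011 (head at position 1)
Step 2: δ(odd, 1) = (even, 1, R)  ⊢  11[even]011 (head at position 2)
Step 3: δ(even, 0) = (even, 0, R)  ⊢  110[even]11 (head at position 3)
Step 4: δ(even, 1) = (odd, 1, R)  ⊢  1101[odd]1 (head at position 4)
Step 5: δ(odd, 1) = (even, 1, R)  ⊢  11011[even]□ (head at position 5)
Head position after 5 steps: 5

Final answer: Position 5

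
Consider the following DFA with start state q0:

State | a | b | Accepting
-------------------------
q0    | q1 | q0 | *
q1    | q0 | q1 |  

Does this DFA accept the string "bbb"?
Start in q0.
Read 'b': q0 → q0
Read 'b': q0 → q0
Read 'b': q0 → q0
Final state q0 is accepting, so the string is accepted.

Final answer: Yes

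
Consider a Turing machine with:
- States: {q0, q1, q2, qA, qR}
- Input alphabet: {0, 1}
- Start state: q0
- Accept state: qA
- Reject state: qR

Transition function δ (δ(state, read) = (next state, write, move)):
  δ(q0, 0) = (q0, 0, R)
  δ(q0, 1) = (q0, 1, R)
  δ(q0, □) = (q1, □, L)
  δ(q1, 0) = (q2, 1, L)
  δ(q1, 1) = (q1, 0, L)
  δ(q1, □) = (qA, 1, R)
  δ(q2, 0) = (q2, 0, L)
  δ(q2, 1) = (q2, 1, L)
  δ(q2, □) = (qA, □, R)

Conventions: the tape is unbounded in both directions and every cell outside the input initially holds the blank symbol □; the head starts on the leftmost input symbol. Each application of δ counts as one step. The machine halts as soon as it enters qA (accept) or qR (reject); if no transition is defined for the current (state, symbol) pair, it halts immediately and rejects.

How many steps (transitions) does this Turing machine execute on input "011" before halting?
Step 0: [q0]011 (head at position 0)
Step 1: δ(q0, 0) = (q0, 0, R)  ⊢  0[q0]11 (head at position 1)
Step 2: δ(q0, 1) = (q0, 1, R)  ⊢  01[q0]1 (head at position 2)
Step 3: δ(q0, 1) = (q0, 1, R)  ⊢  011[q0]□ (head at position 3)
Step 4: δ(q0, □) = (q1, □, L)  ⊢  01[q1]1□ (head at position 2)
Step 5: δ(q1, 1) = (q1, 0, L)  ⊢  0[q1]10□ (head at position 1)
Step 6: δ(q1, 1) = (q1, 0, L)  ⊢  [q1]000□ (head at position 0)
Step 7: δ(q1, 0) = (q2, 1, L)  ⊢  [q2]□100□ (head at position -1)
Step 8: δ(q2, □) = (qA, □, R)  ⊢  □[qA]100□ (head at position 0)
The machine is in qA, so it halts and accepts.
Number of transitions executed: 8.

Final answer: 8 steps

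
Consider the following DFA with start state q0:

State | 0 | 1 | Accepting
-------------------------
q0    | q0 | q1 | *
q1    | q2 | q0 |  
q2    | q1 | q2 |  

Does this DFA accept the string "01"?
Start in q0.
Read '0': q0 → q0
Read '1': q0 → q1
Final state q1 is not accepting, so the string is rejected.

Final answer: No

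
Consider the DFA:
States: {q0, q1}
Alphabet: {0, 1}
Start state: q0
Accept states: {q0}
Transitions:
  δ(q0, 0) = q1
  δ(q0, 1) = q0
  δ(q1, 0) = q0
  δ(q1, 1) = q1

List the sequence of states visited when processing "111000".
Starting at q0
Read '1': q0 -> q0
Read '1': q0 -> q0
Read '1': q0 -> q0
Read '0': q0 -> q1
Read '0': q1 -> q0
Read '0': q0 -> q1

Final answer: q0 -> q0 -> q0 -> q0 -> q1 -> q0 -> q1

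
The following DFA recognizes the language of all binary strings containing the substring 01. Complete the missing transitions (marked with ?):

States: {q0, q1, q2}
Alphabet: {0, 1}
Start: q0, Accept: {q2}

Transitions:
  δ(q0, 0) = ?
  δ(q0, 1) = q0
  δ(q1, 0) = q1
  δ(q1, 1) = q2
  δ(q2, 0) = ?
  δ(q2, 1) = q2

What each state remembers (consistent with the given transitions and accept states):
  q0: 01 not seen yet and the last symbol was not 0
  q1: 01 not seen yet and the last symbol was 0
  q2: the substring 01 has already been seen
Filling in the missing entries:
  δ(q0, 0): in q0 (01 not seen yet and the last symbol was not 0), after reading 0 we have: 01 not seen yet and the last symbol was 0 → q1
  δ(q2, 0): in q2 (the substring 01 has already been seen), after reading 0 we have: the substring 01 has already been seen → q2

Final answer: δ(q0, 0) = q1; δ(q2, 0) = q2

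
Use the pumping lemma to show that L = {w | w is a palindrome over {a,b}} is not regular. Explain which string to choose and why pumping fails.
Language: L = {w | w is a palindrome over {a,b}} (strings that read the same forwards and backwards)
Step 1: Assume for contradiction that L is regular, with pumping length p.
Step 2: Choose s = a^p b a^p. Then s ∈ L (it reads the same forwards and backwards) and |s| ≥ p.
Step 3: Consider any decomposition s = xyz with |xy| ≤ p and |y| > 0. Since |xy| ≤ p and the first p symbols of s are all a's, y = a^k for some k with 1 ≤ k ≤ p.
Step 4: Pumping up (i = 2): xy²z = a^(p+k) b a^p. Its reverse is a^p b a^(p+k) ≠ a^(p+k) b a^p (the single b is no longer in the middle), so xy²z is not a palindrome and xy²z ∉ L.
This contradicts the pumping lemma, so L is not regular.

Final answer: Choose s = a^p b a^p. Since |xy| ≤ p, y = a^k with k ≥ 1. Then xy²z = a^(p+k) b a^p is not a palindrome, so ∉ L.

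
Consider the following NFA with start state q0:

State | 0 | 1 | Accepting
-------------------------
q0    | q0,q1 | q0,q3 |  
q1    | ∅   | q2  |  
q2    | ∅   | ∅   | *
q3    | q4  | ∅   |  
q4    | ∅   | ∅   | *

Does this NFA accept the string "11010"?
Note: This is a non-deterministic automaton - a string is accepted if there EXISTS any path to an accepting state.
Track the set of states the NFA could be in: start {q0}
Read '1': {q0} → {q0, q3}
Read '1': {q0, q3} → {q0, q3}
Read '0': {q0, q3} → {q0, q1, q4}
Read '1': {q0, q1, q4} → {q0, q2, q3}
Read '0': {q0, q2, q3} → {q0, q1, q4}
Final set {q0, q1, q4} contains accepting state(s) {q4} → accepted.

Final answer: Yes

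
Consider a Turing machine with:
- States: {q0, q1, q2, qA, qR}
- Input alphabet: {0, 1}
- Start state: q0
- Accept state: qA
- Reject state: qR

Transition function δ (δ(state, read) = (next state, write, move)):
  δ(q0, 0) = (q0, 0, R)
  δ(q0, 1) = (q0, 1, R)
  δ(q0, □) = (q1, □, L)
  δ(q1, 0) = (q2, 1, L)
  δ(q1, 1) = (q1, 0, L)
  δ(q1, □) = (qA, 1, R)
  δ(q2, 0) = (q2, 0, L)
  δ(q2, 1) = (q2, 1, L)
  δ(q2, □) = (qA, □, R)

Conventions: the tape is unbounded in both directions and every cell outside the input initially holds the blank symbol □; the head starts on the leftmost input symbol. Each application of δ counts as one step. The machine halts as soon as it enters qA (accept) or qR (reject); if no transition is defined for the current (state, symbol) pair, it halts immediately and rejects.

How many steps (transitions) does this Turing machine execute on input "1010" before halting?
Step 0: [q0]1010 (head at position 0)
Step 1: δ(q0, 1) = (q0, 1, R)  ⊢  1[q0]010 (head at position 1)
Step 2: δ(q0, 0) = (q0, 0, R)  ⊢  10[q0]10 (head at position 2)
Step 3: δ(q0, 1) = (q0, 1, R)  ⊢  101[q0]0 (head at position 3)
Step 4: δ(q0, 0) = (q0, 0, R)  ⊢  1010[q0]□ (head at position 4)
Step 5: δ(q0, □) = (q1, □, L)  ⊢  101[q1]0□ (head at position 3)
Step 6: δ(q1, 0) = (q2, 1, L)  ⊢  10[q2]11□ (head at position 2)
Step 7: δ(q2, 1) = (q2, 1, L)  ⊢  1[q2]011□ (head at position 1)
Step 8: δ(q2, 0) = (q2, 0, L)  ⊢  [q2]1011□ (head at position 0)
Step 9: δ(q2, 1) = (q2, 1, L)  ⊢  [q2]□1011□ (head at position -1)
Step 10: δ(q2, □) = (qA, □, R)  ⊢  □[qA]1011□ (head at position 0)
The machine is in qA, so it halts and accepts.
Number of transitions executed: 10.

Final answer: 10 steps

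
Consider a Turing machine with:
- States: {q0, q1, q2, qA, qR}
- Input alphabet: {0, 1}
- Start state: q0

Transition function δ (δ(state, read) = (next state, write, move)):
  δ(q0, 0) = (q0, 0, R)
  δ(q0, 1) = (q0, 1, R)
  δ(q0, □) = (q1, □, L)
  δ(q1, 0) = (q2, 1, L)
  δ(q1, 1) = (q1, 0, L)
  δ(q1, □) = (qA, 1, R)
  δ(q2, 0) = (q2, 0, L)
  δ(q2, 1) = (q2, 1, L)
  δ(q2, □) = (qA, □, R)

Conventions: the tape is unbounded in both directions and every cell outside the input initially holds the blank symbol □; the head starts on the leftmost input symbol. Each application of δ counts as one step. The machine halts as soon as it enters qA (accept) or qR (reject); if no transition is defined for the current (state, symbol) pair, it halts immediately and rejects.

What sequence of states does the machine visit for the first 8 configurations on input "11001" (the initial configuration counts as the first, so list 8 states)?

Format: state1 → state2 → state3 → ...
Step 0: [q0]11001 (head at position 0)
Step 1: δ(q0, 1) = (q0, 1, R)  ⊢  1[q0]1001 (head at position 1)
Step 2: δ(q0, 1) = (q0, 1, R)  ⊢  11[q0]001 (head at position 2)
Step 3: δ(q0, 0) = (q0, 0, R)  ⊢  110[q0]01 (head at position 3)
Step 4: δ(q0, 0) = (q0, 0, R)  ⊢  1100[q0]1 (head at position 4)
Step 5: δ(q0, 1) = (q0, 1, R)  ⊢  11001[q0]□ (head at position 5)
Step 6: δ(q0, □) = (q1, □, L)  ⊢  1100[q1]1□ (head at position 4)
Step 7: δ(q1, 1) = (q1, 0, L)  ⊢  110[q1]00□ (head at position 3)
Reading off the states of these 8 configurations: q0 → q0 → q0 → q0 → q0 → q0 → q1 → q1

Final answer: q0 → q0 → q0 → q0 → q0 → q0 → q1 → q1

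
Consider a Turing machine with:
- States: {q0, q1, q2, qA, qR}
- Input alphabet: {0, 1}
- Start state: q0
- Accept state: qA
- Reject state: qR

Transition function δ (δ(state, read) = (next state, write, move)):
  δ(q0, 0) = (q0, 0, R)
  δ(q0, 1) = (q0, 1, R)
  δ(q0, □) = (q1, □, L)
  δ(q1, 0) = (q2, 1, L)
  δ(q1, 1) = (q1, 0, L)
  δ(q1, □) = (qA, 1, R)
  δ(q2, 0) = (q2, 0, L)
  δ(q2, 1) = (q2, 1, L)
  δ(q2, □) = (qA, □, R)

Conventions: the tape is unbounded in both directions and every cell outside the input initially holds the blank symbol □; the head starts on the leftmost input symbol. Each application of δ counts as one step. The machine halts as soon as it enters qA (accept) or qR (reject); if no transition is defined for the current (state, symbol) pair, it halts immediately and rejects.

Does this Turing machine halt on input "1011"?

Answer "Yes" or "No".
Step 0: [q0]1011 (head at position 0)
Step 1: δ(q0, 1) = (q0, 1, R)  ⊢  1[q0]011 (head at position 1)
Step 2: δ(q0, 0) = (q0, 0, R)  ⊢  10[q0]11 (head at position 2)
Step 3: δ(q0, 1) = (q0, 1, R)  ⊢  101[q0]1 (head at position 3)
Step 4: δ(q0, 1) = (q0, 1, R)  ⊢  1011[q0]□ (head at position 4)
Step 5: δ(q0, □) = (q1, □, L)  ⊢  101[q1]1□ (head at position 3)
Step 6: δ(q1, 1) = (q1, 0, L)  ⊢  10[q1]10□ (head at position 2)
Step 7: δ(q1, 1) = (q1, 0, L)  ⊢  1[q1]000□ (head at position 1)
Step 8: δ(q1, 0) = (q2, 1, L)  ⊢  [q2]1100□ (head at position 0)
Step 9: δ(q2, 1) = (q2, 1, L)  ⊢  [q2]□1100□ (head at position -1)
Step 10: δ(q2, □) = (qA, □, R)  ⊢  □[qA]1100□ (head at position 0)
The machine is in qA, so it halts and accepts.
It halts after 10 steps.

Final answer: Yes - halts after 10 steps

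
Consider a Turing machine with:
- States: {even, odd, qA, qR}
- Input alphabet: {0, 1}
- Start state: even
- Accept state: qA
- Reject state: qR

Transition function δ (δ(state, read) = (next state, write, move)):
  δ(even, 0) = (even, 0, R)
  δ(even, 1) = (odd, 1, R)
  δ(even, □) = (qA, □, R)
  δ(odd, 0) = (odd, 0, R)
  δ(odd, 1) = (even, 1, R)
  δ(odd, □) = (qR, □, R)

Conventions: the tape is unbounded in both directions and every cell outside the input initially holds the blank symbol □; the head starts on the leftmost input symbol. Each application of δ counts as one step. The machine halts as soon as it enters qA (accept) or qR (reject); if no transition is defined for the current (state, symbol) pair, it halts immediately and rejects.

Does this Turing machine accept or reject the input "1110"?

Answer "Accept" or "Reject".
Step 0: [even]1110 (head at position 0)
Step 1: δ(even, 1) = (odd, 1, R)  ⊢  1[odd]110 (head at position 1)
Step 2: δ(odd, 1) = (even, 1, R)  ⊢  11[even]10 (head at position 2)
Step 3: δ(even, 1) = (odd, 1, R)  ⊢  111[odd]0 (head at position 3)
Step 4: δ(odd, 0) = (odd, 0, R)  ⊢  1110[odd]□ (head at position 4)
Step 5: δ(odd, □) = (qR, □, R)  ⊢  1110□[qR]□ (head at position 5)
The machine is in qR, so it halts and rejects.

Final answer: Reject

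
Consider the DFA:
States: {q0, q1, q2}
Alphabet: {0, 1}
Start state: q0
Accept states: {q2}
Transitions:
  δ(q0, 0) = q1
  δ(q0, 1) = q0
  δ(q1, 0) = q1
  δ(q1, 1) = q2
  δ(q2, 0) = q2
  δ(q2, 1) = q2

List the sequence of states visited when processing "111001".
Starting at q0
Read '1': q0 -> q0
Read '1': q0 -> q0
Read '1': q0 -> q0
Read '0': q0 -> q1
Read '0': q1 -> q1
Read '1': q1 -> q2

Final answer: q0 -> q0 -> q0 -> q0 -> q1 -> q1 -> q2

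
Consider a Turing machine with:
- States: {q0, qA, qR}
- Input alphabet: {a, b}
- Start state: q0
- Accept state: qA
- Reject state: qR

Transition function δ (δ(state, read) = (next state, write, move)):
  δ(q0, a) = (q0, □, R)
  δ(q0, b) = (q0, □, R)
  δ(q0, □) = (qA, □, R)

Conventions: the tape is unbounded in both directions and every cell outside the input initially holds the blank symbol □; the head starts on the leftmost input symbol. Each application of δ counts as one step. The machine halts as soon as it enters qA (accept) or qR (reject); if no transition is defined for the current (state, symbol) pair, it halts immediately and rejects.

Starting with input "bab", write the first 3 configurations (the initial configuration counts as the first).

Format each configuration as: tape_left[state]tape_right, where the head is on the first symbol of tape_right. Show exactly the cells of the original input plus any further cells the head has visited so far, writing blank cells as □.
Step 0: [q0]bab (head at position 0)
Step 1: δ(q0, b) = (q0, □, R)  ⊢  □[q0]ab (head at position 1)
Step 2: δ(q0, a) = (q0, □, R)  ⊢  □□[q0]b (head at position 2)

Final answer: [q0]bab ⊢ □[q0]ab ⊢ □□[q0]b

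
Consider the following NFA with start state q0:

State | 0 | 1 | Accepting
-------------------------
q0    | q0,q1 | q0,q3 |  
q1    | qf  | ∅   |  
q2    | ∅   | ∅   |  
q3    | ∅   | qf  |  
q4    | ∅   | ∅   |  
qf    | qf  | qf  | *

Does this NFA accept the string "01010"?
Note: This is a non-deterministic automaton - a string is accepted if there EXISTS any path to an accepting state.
Track the set of states the NFA could be in: start {q0}
Read '0': {q0} → {q0, q1}
Read '1': {q0, q1} → {q0, q3}
Read '0': {q0, q3} → {q0, q1}
Read '1': {q0, q1} → {q0, q3}
Read '0': {q0, q3} → {q0, q1}
Final set {q0, q1} contains no accepting state → rejected.

Final answer: No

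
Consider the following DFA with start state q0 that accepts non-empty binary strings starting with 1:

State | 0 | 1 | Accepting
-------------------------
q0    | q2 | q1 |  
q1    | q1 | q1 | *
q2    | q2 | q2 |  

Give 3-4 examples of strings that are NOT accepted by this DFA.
Any strings that end in a non-accepting state work; for example:
"001": q0 → q2 → q2 → q2; q2 is not accepting → rejected
"0001": q0 → q2 → q2 → q2 → q2; q2 is not accepting → rejected
"0011": q0 → q2 → q2 → q2 → q2; q2 is not accepting → rejected
"0111": q0 → q2 → q2 → q2 → q2; q2 is not accepting → rejected

Final answer: "001", "0001", "0011", "0111"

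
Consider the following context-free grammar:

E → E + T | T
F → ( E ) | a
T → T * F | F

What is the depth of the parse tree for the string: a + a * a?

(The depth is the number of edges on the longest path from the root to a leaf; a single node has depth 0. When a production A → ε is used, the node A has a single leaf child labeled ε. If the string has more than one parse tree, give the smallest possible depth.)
The grammar is unambiguous; the parse tree of a + a * a is:
E → E + T at the root (depth 0).
  Left E (depth 1) → T (2) → F (3) → a (4).
  Right T (depth 1) → T * F; that T (2) → F (3) → a (4); F (2) → a (3).
The longest root-to-leaf paths have 4 edges.
Depth = 4.

Final answer: 4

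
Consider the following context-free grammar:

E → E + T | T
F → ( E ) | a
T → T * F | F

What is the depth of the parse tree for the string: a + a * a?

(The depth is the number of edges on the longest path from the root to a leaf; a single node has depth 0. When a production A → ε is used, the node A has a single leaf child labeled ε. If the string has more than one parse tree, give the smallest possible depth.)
The grammar is unambiguous; the parse tree of a + a * a is:
E → E + T at the root (depth 0).
  Left E (depth 1) → T (2) → F (3) → a (4).
  Right T (depth 1) → T * F; that T (2) → F (3) → a (4); F (2) → a (3).
The longest root-to-leaf paths have 4 edges.
Depth = 4.

Final answer: 4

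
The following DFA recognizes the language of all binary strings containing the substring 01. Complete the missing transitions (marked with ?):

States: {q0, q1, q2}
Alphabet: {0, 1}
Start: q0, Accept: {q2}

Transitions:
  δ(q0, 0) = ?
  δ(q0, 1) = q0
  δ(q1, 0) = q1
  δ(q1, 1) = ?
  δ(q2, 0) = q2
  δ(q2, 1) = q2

What each state remembers (consistent with the given transitions and accept states):
  q0: 01 not seen yet and the last symbol was not 0
  q1: 01 not seen yet and the last symbol was 0
  q2: the substring 01 has already been seen
Filling in the missing entries:
  δ(q0, 0): in q0 (01 not seen yet and the last symbol was not 0), after reading 0 we have: 01 not seen yet and the last symbol was 0 → q1
  δ(q1, 1): in q1 (01 not seen yet and the last symbol was 0), after reading 1 we have: the substring 01 has already been seen → q2

Final answer: δ(q0, 0) = q1; δ(q1, 1) = q2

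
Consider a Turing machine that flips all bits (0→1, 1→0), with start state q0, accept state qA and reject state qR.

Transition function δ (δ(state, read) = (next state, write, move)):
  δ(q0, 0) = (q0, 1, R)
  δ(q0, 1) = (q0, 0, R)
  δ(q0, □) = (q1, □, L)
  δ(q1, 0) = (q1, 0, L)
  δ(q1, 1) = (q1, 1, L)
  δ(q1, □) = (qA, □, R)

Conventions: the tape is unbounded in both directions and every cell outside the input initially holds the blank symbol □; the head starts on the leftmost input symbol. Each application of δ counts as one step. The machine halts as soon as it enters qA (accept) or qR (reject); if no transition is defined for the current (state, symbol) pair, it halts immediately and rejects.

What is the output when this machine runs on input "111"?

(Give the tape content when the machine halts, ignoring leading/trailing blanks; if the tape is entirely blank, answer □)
Step 0: [q0]111 (head at position 0)
Step 1: δ(q0, 1) = (q0, 0, R)  ⊢  0[q0]11 (head at position 1)
Step 2: δ(q0, 1) = (q0, 0, R)  ⊢  00[q0]1 (head at position 2)
Step 3: δ(q0, 1) = (q0, 0, R)  ⊢  000[q0]□ (head at position 3)
Step 4: δ(q0, □) = (q1, □, L)  ⊢  00[q1]0□ (head at position 2)
Step 5: δ(q1, 0) = (q1, 0, L)  ⊢  0[q1]00□ (head at position 1)
Step 6: δ(q1, 0) = (q1, 0, L)  ⊢  [q1]000□ (head at position 0)
Step 7: δ(q1, 0) = (q1, 0, L)  ⊢  [q1]□000□ (head at position -1)
Step 8: δ(q1, □) = (qA, □, R)  ⊢  □[qA]000□ (head at position 0)
The machine is in qA, so it halts and accepts.
Tape content when halted (ignoring surrounding blanks): 000

Final answer: Output: 000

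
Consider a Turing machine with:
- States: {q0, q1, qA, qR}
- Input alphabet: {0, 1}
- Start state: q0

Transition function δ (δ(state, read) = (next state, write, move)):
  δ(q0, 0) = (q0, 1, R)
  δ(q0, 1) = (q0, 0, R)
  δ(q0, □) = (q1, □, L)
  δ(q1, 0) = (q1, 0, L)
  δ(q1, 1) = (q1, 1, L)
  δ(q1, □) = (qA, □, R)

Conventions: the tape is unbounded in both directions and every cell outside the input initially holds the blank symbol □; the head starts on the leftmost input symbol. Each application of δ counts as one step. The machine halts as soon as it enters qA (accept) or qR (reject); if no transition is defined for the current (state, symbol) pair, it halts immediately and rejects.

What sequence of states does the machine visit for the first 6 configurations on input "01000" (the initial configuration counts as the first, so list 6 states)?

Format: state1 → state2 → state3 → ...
Step 0: [q0]01000 (head at position 0)
Step 1: δ(q0, 0) = (q0, 1, R)  ⊢  1[q0]1000 (head at position 1)
Step 2: δ(q0, 1) = (q0, 0, R)  ⊢  10[q0]000 (head at position 2)
Step 3: δ(q0, 0) = (q0, 1, R)  ⊢  101[q0]00 (head at position 3)
Step 4: δ(q0, 0) = (q0, 1, R)  ⊢  1011[q0]0 (head at position 4)
Step 5: δ(q0, 0) = (q0, 1, R)  ⊢  10111[q0]□ (head at position 5)
Reading off the states of these 6 configurations: q0 → q0 → q0 → q0 → q0 → q0

Final answer: q0 → q0 → q0 → q0 → q0 → q0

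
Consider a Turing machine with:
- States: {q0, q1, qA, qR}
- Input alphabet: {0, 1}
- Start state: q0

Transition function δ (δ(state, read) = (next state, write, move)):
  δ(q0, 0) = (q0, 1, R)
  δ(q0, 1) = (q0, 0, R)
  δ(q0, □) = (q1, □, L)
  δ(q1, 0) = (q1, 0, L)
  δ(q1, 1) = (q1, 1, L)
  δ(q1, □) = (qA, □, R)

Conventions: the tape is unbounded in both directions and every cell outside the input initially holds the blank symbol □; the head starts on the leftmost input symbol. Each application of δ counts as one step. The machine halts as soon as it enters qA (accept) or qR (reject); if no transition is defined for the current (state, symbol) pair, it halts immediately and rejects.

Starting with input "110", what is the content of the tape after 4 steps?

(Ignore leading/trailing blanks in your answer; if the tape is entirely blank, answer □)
Step 0: [q0]110 (head at position 0)
Step 1: δ(q0, 1) = (q0, 0, R)  ⊢  0[q0]10 (head at position 1)
Step 2: δ(q0, 1) = (q0, 0, R)  ⊢  00[q0]0 (head at position 2)
Step 3: δ(q0, 0) = (q0, 1, R)  ⊢  001[q0]□ (head at position 3)
Step 4: δ(q0, □) = (q1, □, L)  ⊢  00[q1]1□ (head at position 2)
Tape after 4 steps (ignoring surrounding blanks): 001

Final answer: Tape: 001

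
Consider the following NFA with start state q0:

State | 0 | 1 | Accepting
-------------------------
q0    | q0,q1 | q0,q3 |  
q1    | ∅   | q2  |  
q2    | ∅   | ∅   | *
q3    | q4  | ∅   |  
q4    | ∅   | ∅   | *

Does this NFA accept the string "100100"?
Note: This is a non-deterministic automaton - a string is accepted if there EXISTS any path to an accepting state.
Track the set of states the NFA could be in: start {q0}
Read '1': {q0} → {q0, q3}
Read '0': {q0, q3} → {q0, q1, q4}
Read '0': {q0, q1, q4} → {q0, q1}
Read '1': {q0, q1} → {q0, q2, q3}
Read '0': {q0, q2, q3} → {q0, q1, q4}
Read '0': {q0, q1, q4} → {q0, q1}
Final set {q0, q1} contains no accepting state → rejected.

Final answer: No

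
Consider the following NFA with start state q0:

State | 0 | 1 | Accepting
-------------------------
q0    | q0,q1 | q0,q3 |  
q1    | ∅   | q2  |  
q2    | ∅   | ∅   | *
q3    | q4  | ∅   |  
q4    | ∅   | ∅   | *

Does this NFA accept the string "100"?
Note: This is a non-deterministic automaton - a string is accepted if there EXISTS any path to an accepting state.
Track the set of states the NFA could be in: start {q0}
Read '1': {q0} → {q0, q3}
Read '0': {q0, q3} → {q0, q1, q4}
Read '0': {q0, q1, q4} → {q0, q1}
Final set {q0, q1} contains no accepting state → rejected.

Final answer: No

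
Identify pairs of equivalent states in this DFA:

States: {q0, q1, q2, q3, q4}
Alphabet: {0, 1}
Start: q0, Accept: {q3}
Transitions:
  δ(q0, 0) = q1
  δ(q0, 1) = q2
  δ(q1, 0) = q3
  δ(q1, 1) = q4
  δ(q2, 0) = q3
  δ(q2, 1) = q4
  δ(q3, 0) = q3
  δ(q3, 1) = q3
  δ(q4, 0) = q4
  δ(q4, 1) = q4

Using the table-filling algorithm:
Round 0 – mark pairs where exactly one state is accepting: (q0,q3), (q1,q3), (q2,q3), (q3,q4)
Round 1 – newly marked: (q0,q1) [on 0: q1 vs q3, already marked]; (q0,q2) [on 0: q1 vs q3, already marked]; (q1,q4) [on 0: q3 vs q4, already marked]; (q2,q4) [on 0: q3 vs q4, already marked]
Round 2 – newly marked: (q0,q4) [on 0: q1 vs q4, already marked]
No further pairs can be marked.
(q1, q2) unmarked: δ(q1,0)=q3, δ(q2,0)=q3; δ(q1,1)=q4, δ(q2,1)=q4 → equivalent
Equivalent pairs: (q1, q2)

Final answer: Equivalent pairs: (q1, q2)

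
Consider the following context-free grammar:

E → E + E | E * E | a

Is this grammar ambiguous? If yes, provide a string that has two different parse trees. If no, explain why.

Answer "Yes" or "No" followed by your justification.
Two different leftmost derivations of a + a * a:
  (1) E ⇒ E + E ⇒ a + E ⇒ a + E * E ⇒ a + a * E ⇒ a + a * a   (tree groups a + (a * a))
  (2) E ⇒ E * E ⇒ E + E * E ⇒ a + E * E ⇒ a + a * E ⇒ a + a * a   (tree groups (a + a) * a)
Two distinct leftmost derivations = two distinct parse trees, so the grammar is ambiguous.

Final answer: Yes - the string 'a + a * a' has two distinct leftmost derivations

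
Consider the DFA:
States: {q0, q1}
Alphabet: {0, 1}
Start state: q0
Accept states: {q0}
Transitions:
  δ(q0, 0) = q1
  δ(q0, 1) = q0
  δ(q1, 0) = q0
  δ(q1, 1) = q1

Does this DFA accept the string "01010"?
Processing string "01010":
  q0 --0--> q1
  q1 --1--> q1
  q1 --0--> q0
  q0 --1--> q0
  q0 --0--> q1
Final state: q1
Accept states: {q0}
q1 is not an accept state, so the string is rejected.

Final answer: No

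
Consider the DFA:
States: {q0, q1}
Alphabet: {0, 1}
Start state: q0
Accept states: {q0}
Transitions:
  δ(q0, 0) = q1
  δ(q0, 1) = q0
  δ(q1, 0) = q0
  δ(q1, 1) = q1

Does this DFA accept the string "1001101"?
Processing string "1001101":
  q0 --1--> q0
  q0 --0--> q1
  q1 --0--> q0
  q0 --1--> q0
  q0 --1--> q0
  q0 --0--> q1
  q1 --1--> q1
Final state: q1
Accept states: {q0}
q1 is not an accept state, so the string is rejected.

Final answer: No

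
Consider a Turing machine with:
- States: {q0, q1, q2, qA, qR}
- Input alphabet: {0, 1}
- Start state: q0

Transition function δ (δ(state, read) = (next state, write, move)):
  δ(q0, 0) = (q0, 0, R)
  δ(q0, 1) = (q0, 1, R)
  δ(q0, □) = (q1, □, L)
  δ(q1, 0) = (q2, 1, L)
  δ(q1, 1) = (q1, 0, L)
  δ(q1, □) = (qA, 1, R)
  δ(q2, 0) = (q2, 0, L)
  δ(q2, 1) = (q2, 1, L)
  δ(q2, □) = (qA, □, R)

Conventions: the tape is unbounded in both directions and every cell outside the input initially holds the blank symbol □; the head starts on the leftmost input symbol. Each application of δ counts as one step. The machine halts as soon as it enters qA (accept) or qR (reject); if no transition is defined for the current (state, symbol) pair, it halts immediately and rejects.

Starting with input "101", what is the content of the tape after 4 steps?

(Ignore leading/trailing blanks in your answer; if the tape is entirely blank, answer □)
Step 0: [q0]101 (head at position 0)
Step 1: δ(q0, 1) = (q0, 1, R)  ⊢  1[q0]01 (head at position 1)
Step 2: δ(q0, 0) = (q0, 0, R)  ⊢  10[q0]1 (head at position 2)
Step 3: δ(q0, 1) = (q0, 1, R)  ⊢  101[q0]□ (head at position 3)
Step 4: δ(q0, □) = (q1, □, L)  ⊢  10[q1]1□ (head at position 2)
Tape after 4 steps (ignoring surrounding blanks): 101

Final answer: Tape: 101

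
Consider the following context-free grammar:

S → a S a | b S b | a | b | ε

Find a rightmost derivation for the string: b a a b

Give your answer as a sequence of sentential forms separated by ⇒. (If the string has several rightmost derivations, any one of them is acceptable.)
Start with S.
Step 1: the rightmost non-terminal is S; apply S → b S b:  b S b
Step 2: the rightmost non-terminal is S; apply S → a S a:  b a S a b
Step 3: the rightmost non-terminal is S; apply S → ε:  b a a b

Final answer: S ⇒ b S b ⇒ b a S a b ⇒ b a a b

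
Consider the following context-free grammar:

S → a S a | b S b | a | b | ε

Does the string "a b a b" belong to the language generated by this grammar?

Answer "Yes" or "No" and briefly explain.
Every production places the same symbol at both ends (or yields a single symbol / ε), so every derived string is a palindrome. a b a b reversed is b a b a ≠ a b a b, so it is not a palindrome and cannot be derived (already the first step fails: the string starts with a but ends with b, so neither S → a S a nor S → b S b fits).

Final answer: No - no valid derivation exists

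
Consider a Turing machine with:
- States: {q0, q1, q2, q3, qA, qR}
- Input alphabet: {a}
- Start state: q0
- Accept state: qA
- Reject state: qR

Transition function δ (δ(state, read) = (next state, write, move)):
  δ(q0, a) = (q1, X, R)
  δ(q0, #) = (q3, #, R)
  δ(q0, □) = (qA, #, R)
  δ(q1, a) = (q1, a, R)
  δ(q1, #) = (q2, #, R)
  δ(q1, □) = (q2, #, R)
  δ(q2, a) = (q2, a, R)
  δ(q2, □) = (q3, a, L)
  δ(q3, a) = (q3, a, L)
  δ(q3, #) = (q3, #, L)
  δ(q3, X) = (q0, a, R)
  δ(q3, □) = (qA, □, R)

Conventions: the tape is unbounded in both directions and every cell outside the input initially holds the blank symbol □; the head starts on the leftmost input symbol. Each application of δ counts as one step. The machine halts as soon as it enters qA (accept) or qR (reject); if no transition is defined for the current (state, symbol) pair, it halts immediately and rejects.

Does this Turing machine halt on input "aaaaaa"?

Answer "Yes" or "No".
Trace (configuration after each step, as tape_left[state]tape_right with head position):
Step 0: [q0]aaaaaa (head at position 0)
Step 1: X[q1]aaaaa (head 1)
Step 2: Xa[q1]aaaa (head 2)
Step 3: Xaa[q1]aaa (head 3)
Step 4: Xaaa[q1]aa (head 4)
Step 5: Xaaaa[q1]a (head 5)
Step 6: Xaaaaa[q1]□ (head 6)
Step 7: Xaaaaa#[q2]□ (head 7)
Step 8: Xaaaaa[q3]#a (head 6)
Step 9: Xaaaa[q3]a#a (head 5)
Step 10: Xaaa[q3]aa#a (head 4)
Step 11: Xaa[q3]aaa#a (head 3)
Step 12: Xa[q3]aaaa#a (head 2)
Step 13: X[q3]aaaaa#a (head 1)
Step 14: [q3]Xaaaaa#a (head 0)
Step 15: a[q0]aaaaa#a (head 1)
Step 16: aX[q1]aaaa#a (head 2)
Step 17: aXa[q1]aaa#a (head 3)
Step 18: aXaa[q1]aa#a (head 4)
Step 19: aXaaa[q1]a#a (head 5)
Step 20: aXaaaa[q1]#a (head 6)
Step 21: aXaaaa#[q2]a (head 7)
Step 22: aXaaaa#a[q2]□ (head 8)
Step 23: aXaaaa#[q3]aa (head 7)
Step 24: aXaaaa[q3]#aa (head 6)
Step 25: aXaaa[q3]a#aa (head 5)
Step 26: aXaa[q3]aa#aa (head 4)
Step 27: aXa[q3]aaa#aa (head 3)
Step 28: aX[q3]aaaa#aa (head 2)
Step 29: a[q3]Xaaaa#aa (head 1)
Step 30: aa[q0]aaaa#aa (head 2)
Step 31: aaX[q1]aaa#aa (head 3)
Step 32: aaXa[q1]aa#aa (head 4)
Step 33: aaXaa[q1]a#aa (head 5)
Step 34: aaXaaa[q1]#aa (head 6)
Step 35: aaXaaa#[q2]aa (head 7)
Step 36: aaXaaa#a[q2]a (head 8)
Step 37: aaXaaa#aa[q2]□ (head 9)
Step 38: aaXaaa#a[q3]aa (head 8)
Step 39: aaXaaa#[q3]aaa (head 7)
Step 40: aaXaaa[q3]#aaa (head 6)
Step 41: aaXaa[q3]a#aaa (head 5)
Step 42: aaXa[q3]aa#aaa (head 4)
Step 43: aaX[q3]aaa#aaa (head 3)
Step 44: aa[q3]Xaaa#aaa (head 2)
Step 45: aaa[q0]aaa#aaa (head 3)
Step 46: aaaX[q1]aa#aaa (head 4)
Step 47: aaaXa[q1]a#aaa (head 5)
Step 48: aaaXaa[q1]#aaa (head 6)
Step 49: aaaXaa#[q2]aaa (head 7)
Step 50: aaaXaa#a[q2]aa (head 8)
Step 51: aaaXaa#aa[q2]a (head 9)
Step 52: aaaXaa#aaa[q2]□ (head 10)
Step 53: aaaXaa#aa[q3]aa (head 9)
Step 54: aaaXaa#a[q3]aaa (head 8)
Step 55: aaaXaa#[q3]aaaa (head 7)
Step 56: aaaXaa[q3]#aaaa (head 6)
Step 57: aaaXa[q3]a#aaaa (head 5)
Step 58: aaaX[q3]aa#aaaa (head 4)
Step 59: aaa[q3]Xaa#aaaa (head 3)
Step 60: aaaa[q0]aa#aaaa (head 4)
Step 61: aaaaX[q1]a#aaaa (head 5)
Step 62: aaaaXa[q1]#aaaa (head 6)
Step 63: aaaaXa#[q2]aaaa (head 7)
Step 64: aaaaXa#a[q2]aaa (head 8)
Step 65: aaaaXa#aa[q2]aa (head 9)
Step 66: aaaaXa#aaa[q2]a (head 10)
Step 67: aaaaXa#aaaa[q2]□ (head 11)
Step 68: aaaaXa#aaa[q3]aa (head 10)
Step 69: aaaaXa#aa[q3]aaa (head 9)
Step 70: aaaaXa#a[q3]aaaa (head 8)
Step 71: aaaaXa#[q3]aaaaa (head 7)
Step 72: aaaaXa[q3]#aaaaa (head 6)
Step 73: aaaaX[q3]a#aaaaa (head 5)
Step 74: aaaa[q3]Xa#aaaaa (head 4)
Step 75: aaaaa[q0]a#aaaaa (head 5)
Step 76: aaaaaX[q1]#aaaaa (head 6)
Step 77: aaaaaX#[q2]aaaaa (head 7)
Step 78: aaaaaX#a[q2]aaaa (head 8)
Step 79: aaaaaX#aa[q2]aaa (head 9)
Step 80: aaaaaX#aaa[q2]aa (head 10)
Step 81: aaaaaX#aaaa[q2]a (head 11)
Step 82: aaaaaX#aaaaa[q2]□ (head 12)
Step 83: aaaaaX#aaaa[q3]aa (head 11)
Step 84: aaaaaX#aaa[q3]aaa (head 10)
Step 85: aaaaaX#aa[q3]aaaa (head 9)
Step 86: aaaaaX#a[q3]aaaaa (head 8)
Step 87: aaaaaX#[q3]aaaaaa (head 7)
Step 88: aaaaaX[q3]#aaaaaa (head 6)
Step 89: aaaaa[q3]X#aaaaaa (head 5)
Step 90: aaaaaa[q0]#aaaaaa (head 6)
Step 91: aaaaaa#[q3]aaaaaa (head 7)
Step 92: aaaaaa[q3]#aaaaaa (head 6)
Step 93: aaaaa[q3]a#aaaaaa (head 5)
Step 94: aaaa[q3]aa#aaaaaa (head 4)
Step 95: aaa[q3]aaa#aaaaaa (head 3)
Step 96: aa[q3]aaaa#aaaaaa (head 2)
Step 97: a[q3]aaaaa#aaaaaa (head 1)
Step 98: [q3]aaaaaa#aaaaaa (head 0)
Step 99: [q3]□aaaaaa#aaaaaa (head -1)
Step 100: □[qA]aaaaaa#aaaaaa (head 0)
The machine is in qA, so it halts and accepts.
It halts after 100 steps.

Final answer: Yes - halts after 100 steps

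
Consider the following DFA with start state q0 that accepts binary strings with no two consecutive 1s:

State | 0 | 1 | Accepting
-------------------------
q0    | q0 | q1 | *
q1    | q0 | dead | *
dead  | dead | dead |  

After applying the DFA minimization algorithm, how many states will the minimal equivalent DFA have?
All 3 states are reachable from q0, so none can be removed as unreachable.
Table-filling: first mark every (accepting, non-accepting) pair as distinguishable (accepting: {q0, q1}; non-accepting: {dead}).
Round 1: (q0, q1) on '1' go to q1 and dead, already distinguishable → mark.
Every pair of states is distinguishable, so the DFA is already minimal.
Equivalence classes: {q0}, {q1}, {dead} → 3 states.

Final answer: 3 states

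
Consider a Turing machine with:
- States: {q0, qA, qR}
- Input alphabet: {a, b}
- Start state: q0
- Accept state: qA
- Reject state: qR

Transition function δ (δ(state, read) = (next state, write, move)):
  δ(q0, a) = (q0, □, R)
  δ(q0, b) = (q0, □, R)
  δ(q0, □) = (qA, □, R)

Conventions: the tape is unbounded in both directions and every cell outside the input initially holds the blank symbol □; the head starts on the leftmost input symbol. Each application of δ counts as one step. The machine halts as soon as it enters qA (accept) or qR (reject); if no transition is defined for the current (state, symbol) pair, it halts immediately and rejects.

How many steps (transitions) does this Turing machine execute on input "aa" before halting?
Step 0: [q0]aa (head at position 0)
Step 1: δ(q0, a) = (q0, □, R)  ⊢  □[q0]a (head at position 1)
Step 2: δ(q0, a) = (q0, □, R)  ⊢  □□[q0]□ (head at position 2)
Step 3: δ(q0, □) = (qA, □, R)  ⊢  □□□[qA]□ (head at position 3)
The machine is in qA, so it halts and accepts.
Number of transitions executed: 3.

Final answer: 3 steps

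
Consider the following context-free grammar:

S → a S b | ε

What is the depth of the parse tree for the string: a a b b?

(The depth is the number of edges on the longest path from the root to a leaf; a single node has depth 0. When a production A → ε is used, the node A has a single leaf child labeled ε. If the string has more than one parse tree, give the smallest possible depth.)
The only parse tree applies S → a S b 2 times (once per matching a…b pair) and then S → ε.
The S nodes sit at depths 0, 1, …, 2; the innermost S (depth 2) has the single child ε at depth 3.
The terminal leaves a, b are at depths 1..2, so the longest root-to-leaf path is S → S → … → S → ε with 3 edges.
Depth = 3.

Final answer: 3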